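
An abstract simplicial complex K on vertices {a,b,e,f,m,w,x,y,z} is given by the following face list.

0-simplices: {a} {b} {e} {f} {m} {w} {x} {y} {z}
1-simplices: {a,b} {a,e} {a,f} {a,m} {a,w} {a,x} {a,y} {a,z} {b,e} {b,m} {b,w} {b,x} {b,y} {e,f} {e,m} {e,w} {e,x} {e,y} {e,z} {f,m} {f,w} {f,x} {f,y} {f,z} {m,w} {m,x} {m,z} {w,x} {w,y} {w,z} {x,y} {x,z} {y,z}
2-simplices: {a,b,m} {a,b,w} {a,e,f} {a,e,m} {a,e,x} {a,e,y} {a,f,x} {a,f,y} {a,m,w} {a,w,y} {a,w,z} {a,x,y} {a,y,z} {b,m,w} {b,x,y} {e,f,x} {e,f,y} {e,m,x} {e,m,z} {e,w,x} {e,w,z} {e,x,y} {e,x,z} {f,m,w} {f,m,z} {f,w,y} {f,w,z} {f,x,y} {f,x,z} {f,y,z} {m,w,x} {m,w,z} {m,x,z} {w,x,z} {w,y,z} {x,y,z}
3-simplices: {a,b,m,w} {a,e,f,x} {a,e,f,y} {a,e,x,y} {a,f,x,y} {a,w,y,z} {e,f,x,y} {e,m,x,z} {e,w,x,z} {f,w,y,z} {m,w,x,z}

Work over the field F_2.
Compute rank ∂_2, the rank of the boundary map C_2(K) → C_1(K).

n_0=9 n_1=33 n_2=36 n_3=11  [Z2]
∂1: piv[ab,ae,af,am,aw,ax,ay,az] rk=8  ker:be,bm,bw,bx,by,ef,em,ew,ex,ey,ez,fm,fw,fx,fy,fz,mw,mx,mz,wx,wy,wz,xy,xz,yz
∂2: piv[abm,abw,aef,aem,aex,aey,afx,afy,amw,awy,awz,axy,ayz,bxy,emx,emz,ewx,ewz,exz,fmw,fmz,fwy,fwz] rk=23  ker:bmw,efx,efy,exy,fxy,fxz,fyz,mwx,mwz,mxz,wxz,wyz,xyz
∂3: piv[abmw,aefx,aefy,aexy,afxy,awyz,emxz,ewxz,fwyz,mwxz] rk=10  ker:efxy
rk∂_2=23

rank∂_2=23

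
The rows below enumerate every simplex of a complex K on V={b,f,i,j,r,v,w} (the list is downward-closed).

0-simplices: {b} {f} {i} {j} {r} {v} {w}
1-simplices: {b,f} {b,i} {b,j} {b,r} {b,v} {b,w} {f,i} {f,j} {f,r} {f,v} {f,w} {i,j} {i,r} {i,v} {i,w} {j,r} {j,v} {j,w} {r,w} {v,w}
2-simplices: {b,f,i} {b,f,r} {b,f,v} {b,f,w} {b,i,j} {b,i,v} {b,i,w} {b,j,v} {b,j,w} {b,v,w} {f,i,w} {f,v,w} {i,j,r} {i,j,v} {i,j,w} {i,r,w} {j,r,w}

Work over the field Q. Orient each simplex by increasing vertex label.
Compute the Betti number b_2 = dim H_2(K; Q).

b_2=5

n_0=7 n_1=20 n_2=17  [Q]
∂1: piv[bf,bi,bj,br,bv,bw] rk=6  ker:fi,fj,fr,fv,fw,ij,ir,iv,iw,jr,jv,jw,rw,vw
∂2: piv[bfi,bfr,bfv,bfw,bij,biv,biw,bjv,bjw,bvw,ijr,irw] rk=12  ker:fiw,fvw,ijv,ijw,jrw
b_2=(17−12)−0=5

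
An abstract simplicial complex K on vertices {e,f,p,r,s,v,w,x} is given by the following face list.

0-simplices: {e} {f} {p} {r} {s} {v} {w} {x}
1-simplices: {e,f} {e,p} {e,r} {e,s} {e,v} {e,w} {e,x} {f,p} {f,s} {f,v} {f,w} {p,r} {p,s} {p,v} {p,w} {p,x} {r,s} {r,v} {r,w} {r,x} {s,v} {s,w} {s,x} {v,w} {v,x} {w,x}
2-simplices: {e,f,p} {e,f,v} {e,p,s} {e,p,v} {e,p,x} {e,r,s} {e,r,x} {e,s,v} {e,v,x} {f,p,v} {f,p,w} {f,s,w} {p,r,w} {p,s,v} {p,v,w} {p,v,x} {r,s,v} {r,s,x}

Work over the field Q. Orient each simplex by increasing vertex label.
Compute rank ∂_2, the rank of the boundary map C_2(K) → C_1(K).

n_0=8 n_1=26 n_2=18  [Q]
∂1: piv[ef,ep,er,es,ev,ew,ex] rk=7  ker:fp,fs,fv,fw,pr,ps,pv,pw,px,rs,rv,rw,rx,sv,sw,sx,vw,vx,wx
∂2: piv[efp,efv,eps,epv,epx,ers,erx,esv,evx,fpw,fsw,prw,pvw,rsv,rsx] rk=15  ker:fpv,psv,pvx
rk∂_2=15

rank∂_2=15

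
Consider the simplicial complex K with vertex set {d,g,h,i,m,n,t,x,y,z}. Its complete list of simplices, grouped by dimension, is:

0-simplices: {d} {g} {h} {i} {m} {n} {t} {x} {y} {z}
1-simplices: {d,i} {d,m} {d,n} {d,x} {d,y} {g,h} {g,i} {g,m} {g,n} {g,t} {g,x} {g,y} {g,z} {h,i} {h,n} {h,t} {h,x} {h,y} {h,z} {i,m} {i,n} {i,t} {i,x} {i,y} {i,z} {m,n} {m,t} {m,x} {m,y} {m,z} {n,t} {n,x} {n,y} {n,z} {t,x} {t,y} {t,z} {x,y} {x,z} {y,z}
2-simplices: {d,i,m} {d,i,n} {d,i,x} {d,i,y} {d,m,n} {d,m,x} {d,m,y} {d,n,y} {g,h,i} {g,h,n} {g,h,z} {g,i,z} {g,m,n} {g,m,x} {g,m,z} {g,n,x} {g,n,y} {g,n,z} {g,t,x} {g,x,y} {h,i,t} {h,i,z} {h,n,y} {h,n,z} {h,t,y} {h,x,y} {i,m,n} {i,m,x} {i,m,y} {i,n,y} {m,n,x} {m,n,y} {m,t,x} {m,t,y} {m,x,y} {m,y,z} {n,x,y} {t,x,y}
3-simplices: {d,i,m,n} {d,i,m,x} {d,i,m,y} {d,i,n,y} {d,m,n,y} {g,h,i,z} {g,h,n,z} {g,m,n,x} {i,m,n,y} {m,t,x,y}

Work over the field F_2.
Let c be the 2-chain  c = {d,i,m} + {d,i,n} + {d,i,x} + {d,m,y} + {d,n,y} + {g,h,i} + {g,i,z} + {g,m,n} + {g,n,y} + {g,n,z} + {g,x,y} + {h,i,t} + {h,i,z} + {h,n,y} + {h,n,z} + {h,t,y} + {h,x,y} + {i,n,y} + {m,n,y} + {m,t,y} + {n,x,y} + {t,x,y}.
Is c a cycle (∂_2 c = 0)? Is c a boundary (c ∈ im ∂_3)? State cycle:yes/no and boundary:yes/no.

cycle:no boundary:no

n_0=10 n_1=40 n_2=38 n_3=10  [Z2]
∂1: piv[di,dm,dn,dx,dy,gh,gi,gt,gz] rk=9  ker:gm,gn,gx,gy,hi,hn,ht,hx,hy,hz,im,in,it,ix,iy,iz,mn,mt,mx,my,mz,nt,nx,ny,nz,tx,ty,tz,xy,xz,yz
∂2: piv[dim,din,dix,diy,dmn,dmx,dmy,dny,ghi,ghn,ghz,giz,gmn,gmx,gmz,gnx,gny,gnz,gtx,gxy,hit,hny,hty,hxy,mtx,mty,myz] rk=27  ker:hiz,hnz,imn,imx,imy,iny,mnx,mny,mxy,nxy,txy
∂3: piv[dimn,dimx,dimy,diny,dmny,ghiz,ghnz,gmnx,mtxy] rk=9  ker:imny
∂2c = {d,i} + {d,x} + {g,h} + {g,m} + {g,n} + {g,x} + {h,i} + {h,x} + {h,y} + {i,m} + {i,t} + {i,x} + {i,y} + {m,t} + {m,y} + {n,x} + {t,x} + {t,y}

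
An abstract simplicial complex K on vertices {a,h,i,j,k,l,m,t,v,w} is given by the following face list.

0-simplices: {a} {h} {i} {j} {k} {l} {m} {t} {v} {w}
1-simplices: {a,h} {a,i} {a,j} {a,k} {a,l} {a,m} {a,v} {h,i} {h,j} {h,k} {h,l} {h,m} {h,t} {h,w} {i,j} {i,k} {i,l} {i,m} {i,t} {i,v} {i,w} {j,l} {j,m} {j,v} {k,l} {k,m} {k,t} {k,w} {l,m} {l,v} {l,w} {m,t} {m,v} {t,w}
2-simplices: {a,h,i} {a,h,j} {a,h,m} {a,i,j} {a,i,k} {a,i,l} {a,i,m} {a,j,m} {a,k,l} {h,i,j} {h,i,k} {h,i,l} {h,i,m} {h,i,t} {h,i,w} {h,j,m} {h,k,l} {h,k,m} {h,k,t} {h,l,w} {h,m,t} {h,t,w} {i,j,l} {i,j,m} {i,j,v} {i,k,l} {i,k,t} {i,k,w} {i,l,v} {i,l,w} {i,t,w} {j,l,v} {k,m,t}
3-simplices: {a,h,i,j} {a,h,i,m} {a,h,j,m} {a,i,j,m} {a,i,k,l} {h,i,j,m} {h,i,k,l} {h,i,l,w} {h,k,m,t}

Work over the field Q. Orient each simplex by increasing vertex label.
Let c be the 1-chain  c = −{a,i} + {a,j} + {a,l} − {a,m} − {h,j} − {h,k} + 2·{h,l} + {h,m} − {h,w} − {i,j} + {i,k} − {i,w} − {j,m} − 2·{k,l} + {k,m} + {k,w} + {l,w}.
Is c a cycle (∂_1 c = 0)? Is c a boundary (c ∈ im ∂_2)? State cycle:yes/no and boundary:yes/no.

cycle:yes boundary:yes

n_0=10 n_1=34 n_2=33 n_3=9  [Q]
∂1: piv[ah,ai,aj,ak,al,am,av,ht,hw] rk=9  ker:hi,hj,hk,hl,hm,ij,ik,il,im,it,iv,iw,jl,jm,jv,kl,km,kt,kw,lm,lv,lw,mt,mv,tw
∂2: piv[ahi,ahj,ahm,aij,aik,ail,aim,ajm,akl,hik,hil,hit,hiw,hkm,hkt,hlw,hmt,htw,ijl,ijv,ikw,ilv] rk=22  ker:hij,him,hjm,hkl,ijm,ikl,ikt,ilw,itw,jlv,kmt
∂3: piv[ahij,ahim,ahjm,aijm,aikl,hikl,hilw,hkmt] rk=8  ker:hijm
∂1c = 0
c vs im∂2: reduces to 0 ⇒ boundary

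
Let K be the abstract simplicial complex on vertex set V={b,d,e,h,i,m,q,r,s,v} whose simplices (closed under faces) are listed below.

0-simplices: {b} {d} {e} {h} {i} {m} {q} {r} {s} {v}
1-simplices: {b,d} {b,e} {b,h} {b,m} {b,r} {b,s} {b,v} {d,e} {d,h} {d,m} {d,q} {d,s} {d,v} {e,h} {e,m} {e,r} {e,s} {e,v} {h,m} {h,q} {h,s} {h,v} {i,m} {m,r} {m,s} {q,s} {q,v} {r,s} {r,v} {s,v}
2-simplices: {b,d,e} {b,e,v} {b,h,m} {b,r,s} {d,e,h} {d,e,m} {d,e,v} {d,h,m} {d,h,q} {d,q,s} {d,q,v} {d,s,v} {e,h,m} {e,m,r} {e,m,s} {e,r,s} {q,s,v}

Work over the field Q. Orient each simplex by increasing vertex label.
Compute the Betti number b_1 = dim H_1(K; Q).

b_1=6

n_0=10 n_1=30 n_2=17  [Q]
∂1: piv[bd,be,bh,bm,br,bs,bv,dq,im] rk=9  ker:de,dh,dm,ds,dv,eh,em,er,es,ev,hm,hq,hs,hv,mr,ms,qs,qv,rs,rv,sv
∂2: piv[bde,bev,bhm,brs,deh,dem,dev,dhm,dhq,dqs,dqv,dsv,emr,ems,ers] rk=15  ker:ehm,qsv
b_1=(30−9)−15=6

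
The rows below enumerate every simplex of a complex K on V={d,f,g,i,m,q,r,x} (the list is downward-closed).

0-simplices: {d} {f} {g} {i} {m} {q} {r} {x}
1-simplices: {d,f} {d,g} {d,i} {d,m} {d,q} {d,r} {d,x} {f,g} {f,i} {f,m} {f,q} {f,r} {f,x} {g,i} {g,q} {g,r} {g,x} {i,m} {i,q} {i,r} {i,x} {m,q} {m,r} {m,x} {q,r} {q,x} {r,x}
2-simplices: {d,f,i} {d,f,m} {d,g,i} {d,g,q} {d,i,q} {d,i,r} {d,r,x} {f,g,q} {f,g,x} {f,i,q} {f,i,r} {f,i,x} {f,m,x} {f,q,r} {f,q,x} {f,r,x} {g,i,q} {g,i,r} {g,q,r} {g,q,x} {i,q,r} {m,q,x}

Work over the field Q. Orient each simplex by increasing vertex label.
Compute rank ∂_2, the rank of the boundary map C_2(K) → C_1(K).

rank∂_2=18

n_0=8 n_1=27 n_2=22  [Q]
∂1: piv[df,dg,di,dm,dq,dr,dx] rk=7  ker:fg,fi,fm,fq,fr,fx,gi,gq,gr,gx,im,iq,ir,ix,mq,mr,mx,qr,qx,rx
∂2: piv[dfi,dfm,dgi,dgq,diq,dir,drx,fgq,fgx,fiq,fir,fix,fmx,fqr,fqx,frx,gir,mqx] rk=18  ker:giq,gqr,gqx,iqr
rk∂_2=18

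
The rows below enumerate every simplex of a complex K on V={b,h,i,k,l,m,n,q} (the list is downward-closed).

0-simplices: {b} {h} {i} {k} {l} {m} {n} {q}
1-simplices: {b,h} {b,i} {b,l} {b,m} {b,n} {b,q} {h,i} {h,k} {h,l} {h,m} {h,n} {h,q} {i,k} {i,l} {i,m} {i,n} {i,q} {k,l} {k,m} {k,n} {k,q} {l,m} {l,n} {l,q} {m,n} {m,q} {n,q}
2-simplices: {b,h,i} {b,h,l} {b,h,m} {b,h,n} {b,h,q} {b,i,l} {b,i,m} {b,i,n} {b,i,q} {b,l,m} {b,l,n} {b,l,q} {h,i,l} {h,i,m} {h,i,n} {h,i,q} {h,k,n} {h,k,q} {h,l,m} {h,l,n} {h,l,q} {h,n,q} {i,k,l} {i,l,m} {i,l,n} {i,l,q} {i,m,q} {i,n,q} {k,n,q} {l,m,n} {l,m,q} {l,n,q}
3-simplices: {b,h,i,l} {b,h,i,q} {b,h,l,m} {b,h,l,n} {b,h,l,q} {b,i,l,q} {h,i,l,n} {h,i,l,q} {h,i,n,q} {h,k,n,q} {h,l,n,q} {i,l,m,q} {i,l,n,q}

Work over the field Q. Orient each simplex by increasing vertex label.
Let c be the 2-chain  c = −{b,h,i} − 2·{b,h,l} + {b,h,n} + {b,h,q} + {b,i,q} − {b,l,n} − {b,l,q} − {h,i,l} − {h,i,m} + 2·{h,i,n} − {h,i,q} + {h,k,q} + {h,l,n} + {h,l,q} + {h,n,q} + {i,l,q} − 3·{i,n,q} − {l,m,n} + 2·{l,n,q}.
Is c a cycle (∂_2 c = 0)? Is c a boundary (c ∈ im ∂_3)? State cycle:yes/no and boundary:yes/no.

n_0=8 n_1=27 n_2=32 n_3=13  [Q]
∂1: piv[bh,bi,bl,bm,bn,bq,hk] rk=7  ker:hi,hl,hm,hn,hq,ik,il,im,in,iq,kl,km,kn,kq,lm,ln,lq,mn,mq,nq
∂2: piv[bhi,bhl,bhm,bhn,bhq,bil,bim,bin,biq,blm,bln,blq,hkn,hkq,hnq,ikl,imq,lmn] rk=18  ker:hil,him,hin,hiq,hlm,hln,hlq,ilm,iln,ilq,inq,knq,lmq,lnq
∂3: piv[bhil,bhiq,bhlm,bhln,bhlq,bilq,hiln,hinq,hknq,hlnq,ilmq] rk=11  ker:hilq,ilnq
∂2c = −{b,h} + 2·{b,i} − {b,q} − 2·{h,i} + {h,k} + {h,l} + {h,m} − {h,n} − {h,q} − {i,m} − {i,n} + 2·{i,q} + {k,q} − {l,m} + 3·{l,n} − {l,q} − {m,n}

cycle:no boundary:no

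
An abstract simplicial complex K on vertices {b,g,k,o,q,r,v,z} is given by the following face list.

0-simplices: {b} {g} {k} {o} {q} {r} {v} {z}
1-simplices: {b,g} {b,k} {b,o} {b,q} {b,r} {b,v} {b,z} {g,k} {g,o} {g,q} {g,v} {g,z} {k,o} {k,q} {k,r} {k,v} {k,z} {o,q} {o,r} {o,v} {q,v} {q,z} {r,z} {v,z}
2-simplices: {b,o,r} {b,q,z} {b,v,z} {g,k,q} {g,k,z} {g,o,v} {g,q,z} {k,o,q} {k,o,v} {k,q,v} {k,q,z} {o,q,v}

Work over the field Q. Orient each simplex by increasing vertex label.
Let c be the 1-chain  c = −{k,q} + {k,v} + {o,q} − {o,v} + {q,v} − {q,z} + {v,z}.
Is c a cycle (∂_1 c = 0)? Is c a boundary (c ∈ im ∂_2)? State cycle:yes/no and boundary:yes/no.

cycle:yes boundary:no

n_0=8 n_1=24 n_2=12  [Q]
∂1: piv[bg,bk,bo,bq,br,bv,bz] rk=7  ker:gk,go,gq,gv,gz,ko,kq,kr,kv,kz,oq,or,ov,qv,qz,rz,vz
∂2: piv[bor,bqz,bvz,gkq,gkz,gov,gqz,koq,kov,kqv] rk=10  ker:kqz,oqv
∂1c = 0
c vs im∂2: residual ≠ 0 ⇒ not boundary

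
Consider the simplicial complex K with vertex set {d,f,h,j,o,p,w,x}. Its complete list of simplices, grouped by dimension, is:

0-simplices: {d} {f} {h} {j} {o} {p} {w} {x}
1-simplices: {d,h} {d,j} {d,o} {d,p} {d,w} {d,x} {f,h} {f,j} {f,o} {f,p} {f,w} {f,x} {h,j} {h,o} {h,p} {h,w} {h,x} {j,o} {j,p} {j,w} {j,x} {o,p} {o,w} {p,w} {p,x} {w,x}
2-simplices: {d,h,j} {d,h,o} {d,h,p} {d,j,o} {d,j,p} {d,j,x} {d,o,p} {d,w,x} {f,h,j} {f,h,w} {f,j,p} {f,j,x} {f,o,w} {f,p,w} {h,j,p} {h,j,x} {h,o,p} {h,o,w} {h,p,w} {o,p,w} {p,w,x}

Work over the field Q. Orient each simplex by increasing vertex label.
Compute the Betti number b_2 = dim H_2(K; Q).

n_0=8 n_1=26 n_2=21  [Q]
∂1: piv[dh,dj,do,dp,dw,dx,fh] rk=7  ker:fj,fo,fp,fw,fx,hj,ho,hp,hw,hx,jo,jp,jw,jx,op,ow,pw,px,wx
∂2: piv[dhj,dho,dhp,djo,djp,djx,dop,dwx,fhj,fhw,fjp,fjx,fow,fpw,hjx,how,pwx] rk=17  ker:hjp,hop,hpw,opw
b_2=(21−17)−0=4

b_2=4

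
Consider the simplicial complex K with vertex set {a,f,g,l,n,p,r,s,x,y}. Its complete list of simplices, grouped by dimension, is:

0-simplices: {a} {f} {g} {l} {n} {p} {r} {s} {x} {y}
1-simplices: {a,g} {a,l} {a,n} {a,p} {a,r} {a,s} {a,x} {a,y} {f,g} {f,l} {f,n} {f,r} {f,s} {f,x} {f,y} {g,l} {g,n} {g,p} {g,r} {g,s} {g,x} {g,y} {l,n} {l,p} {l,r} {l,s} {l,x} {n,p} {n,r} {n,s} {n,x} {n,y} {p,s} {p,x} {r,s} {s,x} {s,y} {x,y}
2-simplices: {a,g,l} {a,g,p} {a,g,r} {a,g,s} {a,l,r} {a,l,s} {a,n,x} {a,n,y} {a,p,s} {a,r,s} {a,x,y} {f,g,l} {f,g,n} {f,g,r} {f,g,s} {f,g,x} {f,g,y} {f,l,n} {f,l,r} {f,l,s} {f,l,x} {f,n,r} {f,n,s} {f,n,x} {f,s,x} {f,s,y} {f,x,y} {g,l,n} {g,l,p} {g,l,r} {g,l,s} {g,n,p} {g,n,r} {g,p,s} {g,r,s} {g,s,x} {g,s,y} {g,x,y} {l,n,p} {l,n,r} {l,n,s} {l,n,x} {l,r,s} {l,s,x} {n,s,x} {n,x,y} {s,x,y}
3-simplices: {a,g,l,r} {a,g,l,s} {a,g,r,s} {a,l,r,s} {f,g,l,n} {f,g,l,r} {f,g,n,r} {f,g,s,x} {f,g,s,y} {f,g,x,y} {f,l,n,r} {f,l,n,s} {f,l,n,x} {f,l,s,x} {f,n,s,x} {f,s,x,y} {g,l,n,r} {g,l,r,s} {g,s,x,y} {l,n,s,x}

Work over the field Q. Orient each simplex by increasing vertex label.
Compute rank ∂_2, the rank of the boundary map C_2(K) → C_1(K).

rank∂_2=27

n_0=10 n_1=38 n_2=47 n_3=20  [Q]
∂1: piv[ag,al,an,ap,ar,as,ax,ay,fg] rk=9  ker:fl,fn,fr,fs,fx,fy,gl,gn,gp,gr,gs,gx,gy,ln,lp,lr,ls,lx,np,nr,ns,nx,ny,ps,px,rs,sx,sy,xy
∂2: piv[agl,agp,agr,ags,alr,als,anx,any,aps,ars,axy,fgl,fgn,fgr,fgs,fgx,fgy,fln,flx,fnr,fns,fnx,fsx,fsy,fxy,glp,gnp] rk=27  ker:flr,fls,gln,glr,gls,gnr,gps,grs,gsx,gsy,gxy,lnp,lnr,lns,lnx,lrs,lsx,nsx,nxy,sxy
∂3: piv[aglr,agls,agrs,alrs,fgln,fglr,fgnr,fgsx,fgsy,fgxy,flnr,flns,flnx,flsx,fnsx,fsxy] rk=16  ker:glnr,glrs,gsxy,lnsx
rk∂_2=27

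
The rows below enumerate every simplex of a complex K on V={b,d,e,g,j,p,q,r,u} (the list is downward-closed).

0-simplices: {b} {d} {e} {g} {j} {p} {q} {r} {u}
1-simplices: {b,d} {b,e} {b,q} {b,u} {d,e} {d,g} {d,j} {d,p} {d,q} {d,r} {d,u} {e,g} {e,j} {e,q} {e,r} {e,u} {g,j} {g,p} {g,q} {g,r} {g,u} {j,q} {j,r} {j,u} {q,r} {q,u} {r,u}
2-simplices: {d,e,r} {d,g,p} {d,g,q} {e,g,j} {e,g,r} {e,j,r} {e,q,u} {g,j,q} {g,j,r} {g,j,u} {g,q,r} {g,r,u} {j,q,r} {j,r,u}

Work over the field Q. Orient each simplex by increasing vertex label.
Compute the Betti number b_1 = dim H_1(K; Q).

b_1=8

n_0=9 n_1=27 n_2=14  [Q]
∂1: piv[bd,be,bq,bu,dg,dj,dp,dr] rk=8  ker:de,dq,du,eg,ej,eq,er,eu,gj,gp,gq,gr,gu,jq,jr,ju,qr,qu,ru
∂2: piv[der,dgp,dgq,egj,egr,ejr,equ,gjq,gju,gqr,gru] rk=11  ker:gjr,jqr,jru
b_1=(27−8)−11=8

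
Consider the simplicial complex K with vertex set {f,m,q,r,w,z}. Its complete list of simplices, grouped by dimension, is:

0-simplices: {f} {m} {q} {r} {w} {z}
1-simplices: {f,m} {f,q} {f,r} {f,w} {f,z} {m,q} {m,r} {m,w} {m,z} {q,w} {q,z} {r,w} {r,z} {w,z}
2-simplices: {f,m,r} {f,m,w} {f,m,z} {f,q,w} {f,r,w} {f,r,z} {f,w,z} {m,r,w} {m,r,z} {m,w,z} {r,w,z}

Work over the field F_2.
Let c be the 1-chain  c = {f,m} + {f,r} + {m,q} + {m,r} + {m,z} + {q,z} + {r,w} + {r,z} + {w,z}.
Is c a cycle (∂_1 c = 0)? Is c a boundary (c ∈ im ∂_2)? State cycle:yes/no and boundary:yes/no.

n_0=6 n_1=14 n_2=11  [Z2]
∂1: piv[fm,fq,fr,fw,fz] rk=5  ker:mq,mr,mw,mz,qw,qz,rw,rz,wz
∂2: piv[fmr,fmw,fmz,fqw,frw,frz,fwz] rk=7  ker:mrw,mrz,mwz,rwz
∂1c = 0
c vs im∂2: residual ≠ 0 ⇒ not boundary

cycle:yes boundary:no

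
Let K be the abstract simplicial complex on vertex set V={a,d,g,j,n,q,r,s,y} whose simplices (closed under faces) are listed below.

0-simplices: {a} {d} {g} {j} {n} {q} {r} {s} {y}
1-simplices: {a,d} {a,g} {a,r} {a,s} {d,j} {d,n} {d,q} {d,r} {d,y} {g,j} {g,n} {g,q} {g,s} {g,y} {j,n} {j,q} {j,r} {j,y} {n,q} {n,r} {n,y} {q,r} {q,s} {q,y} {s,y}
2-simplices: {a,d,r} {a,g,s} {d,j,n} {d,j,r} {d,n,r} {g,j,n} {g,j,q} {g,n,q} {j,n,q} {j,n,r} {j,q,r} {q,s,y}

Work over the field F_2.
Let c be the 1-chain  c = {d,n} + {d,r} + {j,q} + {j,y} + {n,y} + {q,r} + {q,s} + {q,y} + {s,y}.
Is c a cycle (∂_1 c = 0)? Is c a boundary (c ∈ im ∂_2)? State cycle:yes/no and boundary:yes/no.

n_0=9 n_1=25 n_2=12  [Z2]
∂1: piv[ad,ag,ar,as,dj,dn,dq,dy] rk=8  ker:dr,gj,gn,gq,gs,gy,jn,jq,jr,jy,nq,nr,ny,qr,qs,qy,sy
∂2: piv[adr,ags,djn,djr,dnr,gjn,gjq,gnq,jqr,qsy] rk=10  ker:jnq,jnr
∂1c = 0
c vs im∂2: residual ≠ 0 ⇒ not boundary

cycle:yes boundary:no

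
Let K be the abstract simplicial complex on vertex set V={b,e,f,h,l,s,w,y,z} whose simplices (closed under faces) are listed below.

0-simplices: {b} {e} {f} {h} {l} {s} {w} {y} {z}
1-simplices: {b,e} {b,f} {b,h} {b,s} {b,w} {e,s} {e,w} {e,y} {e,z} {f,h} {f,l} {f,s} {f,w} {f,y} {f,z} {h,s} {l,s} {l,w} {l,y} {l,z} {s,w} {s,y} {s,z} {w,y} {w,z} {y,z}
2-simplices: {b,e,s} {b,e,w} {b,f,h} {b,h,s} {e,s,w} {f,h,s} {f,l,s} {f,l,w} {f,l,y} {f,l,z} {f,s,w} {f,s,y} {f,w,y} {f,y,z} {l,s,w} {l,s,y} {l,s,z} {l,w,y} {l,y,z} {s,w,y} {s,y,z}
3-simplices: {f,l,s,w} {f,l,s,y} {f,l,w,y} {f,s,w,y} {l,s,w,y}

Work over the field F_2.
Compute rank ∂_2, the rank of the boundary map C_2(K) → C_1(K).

rank∂_2=15

n_0=9 n_1=26 n_2=21 n_3=5  [Z2]
∂1: piv[be,bf,bh,bs,bw,ey,ez,fl] rk=8  ker:es,ew,fh,fs,fw,fy,fz,hs,ls,lw,ly,lz,sw,sy,sz,wy,wz,yz
∂2: piv[bes,bew,bfh,bhs,esw,fhs,fls,flw,fly,flz,fsw,fsy,fwy,fyz,lsz] rk=15  ker:lsw,lsy,lwy,lyz,swy,syz
∂3: piv[flsw,flsy,flwy,fswy] rk=4  ker:lswy
rk∂_2=15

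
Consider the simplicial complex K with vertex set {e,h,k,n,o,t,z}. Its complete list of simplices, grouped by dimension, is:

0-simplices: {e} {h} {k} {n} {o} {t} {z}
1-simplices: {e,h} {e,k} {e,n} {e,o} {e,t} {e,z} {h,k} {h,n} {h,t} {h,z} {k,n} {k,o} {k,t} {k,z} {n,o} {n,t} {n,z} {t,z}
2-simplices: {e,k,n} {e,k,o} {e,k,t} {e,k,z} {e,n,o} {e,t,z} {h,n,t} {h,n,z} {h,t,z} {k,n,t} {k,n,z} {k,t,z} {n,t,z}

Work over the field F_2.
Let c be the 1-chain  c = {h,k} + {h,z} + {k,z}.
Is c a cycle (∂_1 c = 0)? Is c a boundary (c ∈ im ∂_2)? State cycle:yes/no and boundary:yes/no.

cycle:yes boundary:no

n_0=7 n_1=18 n_2=13  [Z2]
∂1: piv[eh,ek,en,eo,et,ez] rk=6  ker:hk,hn,ht,hz,kn,ko,kt,kz,no,nt,nz,tz
∂2: piv[ekn,eko,ekt,ekz,eno,etz,hnt,hnz,htz,knt] rk=10  ker:knz,ktz,ntz
∂1c = 0
c vs im∂2: residual ≠ 0 ⇒ not boundary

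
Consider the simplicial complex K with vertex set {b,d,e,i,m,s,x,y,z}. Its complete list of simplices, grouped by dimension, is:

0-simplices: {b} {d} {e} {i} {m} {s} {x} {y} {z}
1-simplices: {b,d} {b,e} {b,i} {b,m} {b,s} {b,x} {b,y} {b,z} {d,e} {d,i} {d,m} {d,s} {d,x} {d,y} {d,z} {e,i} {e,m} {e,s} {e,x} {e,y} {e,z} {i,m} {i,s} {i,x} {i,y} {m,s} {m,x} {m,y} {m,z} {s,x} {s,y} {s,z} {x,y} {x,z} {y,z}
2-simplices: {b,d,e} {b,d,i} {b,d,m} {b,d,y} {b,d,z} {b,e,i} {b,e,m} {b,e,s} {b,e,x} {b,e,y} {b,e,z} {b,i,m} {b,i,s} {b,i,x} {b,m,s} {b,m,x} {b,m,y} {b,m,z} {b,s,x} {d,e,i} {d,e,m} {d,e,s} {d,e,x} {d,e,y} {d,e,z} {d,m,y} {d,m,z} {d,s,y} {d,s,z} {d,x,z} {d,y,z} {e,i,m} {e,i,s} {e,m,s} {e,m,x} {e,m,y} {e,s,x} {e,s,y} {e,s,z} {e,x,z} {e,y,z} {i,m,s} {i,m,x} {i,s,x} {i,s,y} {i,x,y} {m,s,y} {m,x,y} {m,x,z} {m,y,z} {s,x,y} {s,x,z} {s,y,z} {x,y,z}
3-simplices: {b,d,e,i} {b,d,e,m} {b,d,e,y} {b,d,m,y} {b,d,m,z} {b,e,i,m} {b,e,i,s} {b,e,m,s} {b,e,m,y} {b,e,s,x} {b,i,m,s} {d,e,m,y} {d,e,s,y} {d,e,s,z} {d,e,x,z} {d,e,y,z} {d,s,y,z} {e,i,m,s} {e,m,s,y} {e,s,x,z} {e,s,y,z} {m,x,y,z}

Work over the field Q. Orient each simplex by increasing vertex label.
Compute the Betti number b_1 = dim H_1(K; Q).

n_0=9 n_1=35 n_2=54 n_3=22  [Q]
∂1: piv[bd,be,bi,bm,bs,bx,by,bz] rk=8  ker:de,di,dm,ds,dx,dy,dz,ei,em,es,ex,ey,ez,im,is,ix,iy,ms,mx,my,mz,sx,sy,sz,xy,xz,yz
∂2: piv[bde,bdi,bdm,bdy,bdz,bei,bem,bes,bex,bey,bez,bim,bis,bix,bms,bmx,bmy,bmz,bsx,des,dex,dsy,dsz,dxz,dyz,isy,ixy] rk=27  ker:dei,dem,dey,dez,dmy,dmz,eim,eis,ems,emx,emy,esx,esy,esz,exz,eyz,ims,imx,isx,msy,mxy,mxz,myz,sxy,sxz,syz,xyz
∂3: piv[bdei,bdem,bdey,bdmy,bdmz,beim,beis,bems,bemy,besx,bims,desy,desz,dexz,deyz,dsyz,emsy,esxz,mxyz] rk=19  ker:demy,eims,esyz
b_1=(35−8)−27=0

b_1=0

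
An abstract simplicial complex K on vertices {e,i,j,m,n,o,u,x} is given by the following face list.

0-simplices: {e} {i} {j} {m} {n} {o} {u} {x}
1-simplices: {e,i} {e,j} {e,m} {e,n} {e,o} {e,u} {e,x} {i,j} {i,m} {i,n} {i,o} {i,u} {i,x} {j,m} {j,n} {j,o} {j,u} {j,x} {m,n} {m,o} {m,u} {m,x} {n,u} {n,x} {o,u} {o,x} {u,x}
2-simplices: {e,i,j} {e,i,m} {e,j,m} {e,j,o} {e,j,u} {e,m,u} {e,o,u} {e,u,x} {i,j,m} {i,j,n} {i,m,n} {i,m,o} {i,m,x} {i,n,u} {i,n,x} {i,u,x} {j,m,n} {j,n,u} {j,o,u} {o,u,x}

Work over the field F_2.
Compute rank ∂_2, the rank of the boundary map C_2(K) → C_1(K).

n_0=8 n_1=27 n_2=20  [Z2]
∂1: piv[ei,ej,em,en,eo,eu,ex] rk=7  ker:ij,im,in,io,iu,ix,jm,jn,jo,ju,jx,mn,mo,mu,mx,nu,nx,ou,ox,ux
∂2: piv[eij,eim,ejm,ejo,eju,emu,eou,eux,ijn,imn,imo,imx,inu,inx,iux,jnu,oux] rk=17  ker:ijm,jmn,jou
rk∂_2=17

rank∂_2=17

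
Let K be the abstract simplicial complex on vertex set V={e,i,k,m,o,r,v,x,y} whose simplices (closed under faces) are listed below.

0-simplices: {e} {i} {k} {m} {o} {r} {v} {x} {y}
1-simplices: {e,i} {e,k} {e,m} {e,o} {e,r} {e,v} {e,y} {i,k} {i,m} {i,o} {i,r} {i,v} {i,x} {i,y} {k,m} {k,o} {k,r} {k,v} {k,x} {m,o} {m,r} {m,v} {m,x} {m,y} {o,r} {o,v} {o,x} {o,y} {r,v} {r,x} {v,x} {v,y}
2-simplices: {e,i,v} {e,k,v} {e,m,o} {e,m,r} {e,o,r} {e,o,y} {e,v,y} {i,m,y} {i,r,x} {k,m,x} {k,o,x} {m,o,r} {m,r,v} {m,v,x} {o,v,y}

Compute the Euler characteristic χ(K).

n_0=9 n_1=32 n_2=15
χ=+9−32+15=-8

χ(K)=-8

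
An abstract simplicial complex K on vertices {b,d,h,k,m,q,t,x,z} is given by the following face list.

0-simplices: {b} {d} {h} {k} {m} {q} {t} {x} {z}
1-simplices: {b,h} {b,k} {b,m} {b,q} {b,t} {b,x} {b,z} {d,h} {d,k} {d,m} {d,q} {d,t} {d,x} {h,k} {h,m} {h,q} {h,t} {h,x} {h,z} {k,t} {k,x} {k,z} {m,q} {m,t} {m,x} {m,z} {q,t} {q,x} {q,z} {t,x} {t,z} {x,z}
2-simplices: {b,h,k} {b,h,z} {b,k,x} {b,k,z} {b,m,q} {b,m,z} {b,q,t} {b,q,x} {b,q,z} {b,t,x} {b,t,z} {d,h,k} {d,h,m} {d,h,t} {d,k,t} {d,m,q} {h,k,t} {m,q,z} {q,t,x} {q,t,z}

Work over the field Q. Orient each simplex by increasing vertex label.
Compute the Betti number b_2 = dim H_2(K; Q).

b_2=4

n_0=9 n_1=32 n_2=20  [Q]
∂1: piv[bh,bk,bm,bq,bt,bx,bz,dh] rk=8  ker:dk,dm,dq,dt,dx,hk,hm,hq,ht,hx,hz,kt,kx,kz,mq,mt,mx,mz,qt,qx,qz,tx,tz,xz
∂2: piv[bhk,bhz,bkx,bkz,bmq,bmz,bqt,bqx,bqz,btx,btz,dhk,dhm,dht,dkt,dmq] rk=16  ker:hkt,mqz,qtx,qtz
b_2=(20−16)−0=4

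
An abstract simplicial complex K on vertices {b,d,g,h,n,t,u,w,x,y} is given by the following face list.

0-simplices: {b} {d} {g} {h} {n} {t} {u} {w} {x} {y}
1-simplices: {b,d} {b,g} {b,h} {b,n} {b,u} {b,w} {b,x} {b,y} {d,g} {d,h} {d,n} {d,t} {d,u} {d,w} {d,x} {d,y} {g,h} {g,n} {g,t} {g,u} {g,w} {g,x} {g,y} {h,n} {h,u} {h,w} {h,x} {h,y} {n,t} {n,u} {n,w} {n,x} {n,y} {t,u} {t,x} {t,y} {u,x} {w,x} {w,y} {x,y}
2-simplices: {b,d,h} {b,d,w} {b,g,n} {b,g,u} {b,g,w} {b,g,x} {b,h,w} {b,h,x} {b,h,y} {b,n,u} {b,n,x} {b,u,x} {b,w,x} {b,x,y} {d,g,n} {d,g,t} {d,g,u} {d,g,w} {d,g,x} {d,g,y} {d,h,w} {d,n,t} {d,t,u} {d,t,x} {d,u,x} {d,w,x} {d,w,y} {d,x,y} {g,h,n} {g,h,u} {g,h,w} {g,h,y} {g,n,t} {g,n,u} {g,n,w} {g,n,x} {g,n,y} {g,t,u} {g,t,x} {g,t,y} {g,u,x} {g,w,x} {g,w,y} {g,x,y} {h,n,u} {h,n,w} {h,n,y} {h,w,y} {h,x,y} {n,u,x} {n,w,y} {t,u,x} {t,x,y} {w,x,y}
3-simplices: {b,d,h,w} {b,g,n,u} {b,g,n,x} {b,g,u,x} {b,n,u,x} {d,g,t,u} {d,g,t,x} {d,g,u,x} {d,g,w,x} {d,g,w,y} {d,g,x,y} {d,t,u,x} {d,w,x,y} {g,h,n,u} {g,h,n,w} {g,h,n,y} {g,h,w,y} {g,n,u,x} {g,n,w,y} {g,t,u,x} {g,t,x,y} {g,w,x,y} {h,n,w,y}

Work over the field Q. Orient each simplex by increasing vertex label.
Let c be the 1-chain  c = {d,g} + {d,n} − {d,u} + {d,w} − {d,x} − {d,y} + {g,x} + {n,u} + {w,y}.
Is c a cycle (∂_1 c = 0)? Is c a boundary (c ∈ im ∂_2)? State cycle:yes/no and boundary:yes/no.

n_0=10 n_1=40 n_2=54 n_3=23  [Q]
∂1: piv[bd,bg,bh,bn,bu,bw,bx,by,dt] rk=9  ker:dg,dh,dn,du,dw,dx,dy,gh,gn,gt,gu,gw,gx,gy,hn,hu,hw,hx,hy,nt,nu,nw,nx,ny,tu,tx,ty,ux,wx,wy,xy
∂2: piv[bdh,bdw,bgn,bgu,bgw,bgx,bhw,bhx,bhy,bnu,bnx,bux,bwx,bxy,dgn,dgt,dgu,dgw,dgx,dgy,dnt,dtu,dtx,dwy,dxy,ghn,ghu,ghw,gnw,gny,gty] rk=31  ker:dhw,dux,dwx,ghy,gnt,gnu,gnx,gtu,gtx,gux,gwx,gwy,gxy,hnu,hnw,hny,hwy,hxy,nux,nwy,tux,txy,wxy
∂3: piv[bdhw,bgnu,bgnx,bgux,bnux,dgtu,dgtx,dgux,dgwx,dgwy,dgxy,dtux,dwxy,ghnu,ghnw,ghny,ghwy,gnwy,gtxy] rk=19  ker:gnux,gtux,gwxy,hnwy
∂1c = 0
c vs im∂2: reduces to 0 ⇒ boundary

cycle:yes boundary:yes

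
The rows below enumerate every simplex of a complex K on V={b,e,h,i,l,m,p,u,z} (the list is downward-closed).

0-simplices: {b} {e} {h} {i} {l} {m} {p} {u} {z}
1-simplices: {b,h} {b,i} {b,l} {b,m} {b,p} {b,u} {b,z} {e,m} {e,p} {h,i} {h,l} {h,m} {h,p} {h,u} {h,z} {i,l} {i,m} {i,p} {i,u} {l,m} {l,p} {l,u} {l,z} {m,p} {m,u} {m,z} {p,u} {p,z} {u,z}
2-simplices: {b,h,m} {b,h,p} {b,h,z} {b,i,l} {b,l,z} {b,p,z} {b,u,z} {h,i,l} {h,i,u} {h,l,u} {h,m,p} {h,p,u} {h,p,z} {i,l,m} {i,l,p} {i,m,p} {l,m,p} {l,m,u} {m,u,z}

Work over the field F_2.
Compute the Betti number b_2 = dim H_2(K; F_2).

b_2=2

n_0=9 n_1=29 n_2=19  [Z2]
∂1: piv[bh,bi,bl,bm,bp,bu,bz,em] rk=8  ker:ep,hi,hl,hm,hp,hu,hz,il,im,ip,iu,lm,lp,lu,lz,mp,mu,mz,pu,pz,uz
∂2: piv[bhm,bhp,bhz,bil,blz,bpz,buz,hil,hiu,hlu,hmp,hpu,ilm,ilp,imp,lmu,muz] rk=17  ker:hpz,lmp
b_2=(19−17)−0=2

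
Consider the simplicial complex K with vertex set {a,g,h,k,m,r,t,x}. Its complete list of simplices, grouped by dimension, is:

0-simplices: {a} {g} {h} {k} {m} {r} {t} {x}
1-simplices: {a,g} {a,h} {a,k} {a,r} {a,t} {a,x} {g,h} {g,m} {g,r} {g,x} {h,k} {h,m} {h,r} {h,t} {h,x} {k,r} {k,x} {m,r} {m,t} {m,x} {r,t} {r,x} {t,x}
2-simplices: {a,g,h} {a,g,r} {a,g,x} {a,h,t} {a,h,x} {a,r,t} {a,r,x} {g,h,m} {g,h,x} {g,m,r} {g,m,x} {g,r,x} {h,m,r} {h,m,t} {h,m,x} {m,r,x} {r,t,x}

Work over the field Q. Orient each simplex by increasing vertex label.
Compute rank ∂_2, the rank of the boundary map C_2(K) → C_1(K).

rank∂_2=13

n_0=8 n_1=23 n_2=17  [Q]
∂1: piv[ag,ah,ak,ar,at,ax,gm] rk=7  ker:gh,gr,gx,hk,hm,hr,ht,hx,kr,kx,mr,mt,mx,rt,rx,tx
∂2: piv[agh,agr,agx,aht,ahx,art,arx,ghm,gmr,gmx,hmr,hmt,rtx] rk=13  ker:ghx,grx,hmx,mrx
rk∂_2=13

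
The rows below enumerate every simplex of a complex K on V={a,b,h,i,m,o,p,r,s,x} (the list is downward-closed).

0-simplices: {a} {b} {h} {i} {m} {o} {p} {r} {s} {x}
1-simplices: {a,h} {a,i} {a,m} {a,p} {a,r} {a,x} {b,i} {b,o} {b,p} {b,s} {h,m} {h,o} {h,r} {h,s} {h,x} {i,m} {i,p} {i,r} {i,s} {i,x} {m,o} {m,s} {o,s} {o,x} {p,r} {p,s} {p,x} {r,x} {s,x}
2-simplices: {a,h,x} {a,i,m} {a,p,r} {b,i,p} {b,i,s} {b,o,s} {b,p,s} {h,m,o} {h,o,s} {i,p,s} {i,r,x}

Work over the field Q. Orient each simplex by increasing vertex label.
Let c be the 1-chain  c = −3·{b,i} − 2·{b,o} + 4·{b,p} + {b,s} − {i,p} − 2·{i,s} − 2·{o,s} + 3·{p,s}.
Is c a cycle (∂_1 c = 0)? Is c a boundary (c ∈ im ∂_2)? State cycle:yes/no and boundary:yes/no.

cycle:yes boundary:yes

n_0=10 n_1=29 n_2=11  [Q]
∂1: piv[ah,ai,am,ap,ar,ax,bi,bo,bs] rk=9  ker:bp,hm,ho,hr,hs,hx,im,ip,ir,is,ix,mo,ms,os,ox,pr,ps,px,rx,sx
∂2: piv[ahx,aim,apr,bip,bis,bos,bps,hmo,hos,irx] rk=10  ker:ips
∂1c = 0
c vs im∂2: reduces to 0 ⇒ boundary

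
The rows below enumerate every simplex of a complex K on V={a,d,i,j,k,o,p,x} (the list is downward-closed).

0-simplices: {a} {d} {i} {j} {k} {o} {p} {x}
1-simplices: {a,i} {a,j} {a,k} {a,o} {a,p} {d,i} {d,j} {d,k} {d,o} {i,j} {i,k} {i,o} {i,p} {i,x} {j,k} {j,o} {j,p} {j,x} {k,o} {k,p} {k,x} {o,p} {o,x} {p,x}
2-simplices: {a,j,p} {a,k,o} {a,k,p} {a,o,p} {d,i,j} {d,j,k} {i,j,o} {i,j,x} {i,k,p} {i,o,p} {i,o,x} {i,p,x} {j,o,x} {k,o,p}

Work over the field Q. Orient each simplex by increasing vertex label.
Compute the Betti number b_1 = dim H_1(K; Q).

n_0=8 n_1=24 n_2=14  [Q]
∂1: piv[ai,aj,ak,ao,ap,di,ix] rk=7  ker:dj,dk,do,ij,ik,io,ip,jk,jo,jp,jx,ko,kp,kx,op,ox,px
∂2: piv[ajp,ako,akp,aop,dij,djk,ijo,ijx,ikp,iop,iox,ipx] rk=12  ker:jox,kop
b_1=(24−7)−12=5

b_1=5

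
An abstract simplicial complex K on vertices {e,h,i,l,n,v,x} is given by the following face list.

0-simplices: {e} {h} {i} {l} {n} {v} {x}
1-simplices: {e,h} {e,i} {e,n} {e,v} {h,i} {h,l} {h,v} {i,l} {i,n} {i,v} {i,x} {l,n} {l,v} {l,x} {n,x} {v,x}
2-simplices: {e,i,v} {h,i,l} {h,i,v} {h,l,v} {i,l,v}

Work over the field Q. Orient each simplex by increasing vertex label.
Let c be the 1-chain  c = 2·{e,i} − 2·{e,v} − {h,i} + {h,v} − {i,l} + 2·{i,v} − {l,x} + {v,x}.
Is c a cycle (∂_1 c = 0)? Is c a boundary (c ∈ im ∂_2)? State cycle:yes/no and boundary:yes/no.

n_0=7 n_1=16 n_2=5  [Q]
∂1: piv[eh,ei,en,ev,hl,ix] rk=6  ker:hi,hv,il,in,iv,ln,lv,lx,nx,vx
∂2: piv[eiv,hil,hiv,hlv] rk=4  ker:ilv
∂1c = 0
c vs im∂2: residual ≠ 0 ⇒ not boundary

cycle:yes boundary:no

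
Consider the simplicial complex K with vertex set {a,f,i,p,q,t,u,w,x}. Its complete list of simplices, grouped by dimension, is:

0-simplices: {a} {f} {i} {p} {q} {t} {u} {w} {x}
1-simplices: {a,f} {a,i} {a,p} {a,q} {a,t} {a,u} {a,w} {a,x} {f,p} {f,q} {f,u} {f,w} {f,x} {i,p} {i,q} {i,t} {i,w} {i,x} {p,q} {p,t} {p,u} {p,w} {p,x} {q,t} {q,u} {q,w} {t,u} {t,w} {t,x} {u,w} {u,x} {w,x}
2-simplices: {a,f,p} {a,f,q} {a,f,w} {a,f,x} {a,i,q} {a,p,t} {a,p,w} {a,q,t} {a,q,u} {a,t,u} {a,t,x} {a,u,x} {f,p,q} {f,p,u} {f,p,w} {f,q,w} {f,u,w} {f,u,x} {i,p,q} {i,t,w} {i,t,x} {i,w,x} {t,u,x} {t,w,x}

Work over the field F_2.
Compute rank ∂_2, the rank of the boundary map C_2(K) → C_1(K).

n_0=9 n_1=32 n_2=24  [Z2]
∂1: piv[af,ai,ap,aq,at,au,aw,ax] rk=8  ker:fp,fq,fu,fw,fx,ip,iq,it,iw,ix,pq,pt,pu,pw,px,qt,qu,qw,tu,tw,tx,uw,ux,wx
∂2: piv[afp,afq,afw,afx,aiq,apt,apw,aqt,aqu,atu,atx,aux,fpq,fpu,fqw,fuw,fux,ipq,itw,itx,iwx] rk=21  ker:fpw,tux,twx
rk∂_2=21

rank∂_2=21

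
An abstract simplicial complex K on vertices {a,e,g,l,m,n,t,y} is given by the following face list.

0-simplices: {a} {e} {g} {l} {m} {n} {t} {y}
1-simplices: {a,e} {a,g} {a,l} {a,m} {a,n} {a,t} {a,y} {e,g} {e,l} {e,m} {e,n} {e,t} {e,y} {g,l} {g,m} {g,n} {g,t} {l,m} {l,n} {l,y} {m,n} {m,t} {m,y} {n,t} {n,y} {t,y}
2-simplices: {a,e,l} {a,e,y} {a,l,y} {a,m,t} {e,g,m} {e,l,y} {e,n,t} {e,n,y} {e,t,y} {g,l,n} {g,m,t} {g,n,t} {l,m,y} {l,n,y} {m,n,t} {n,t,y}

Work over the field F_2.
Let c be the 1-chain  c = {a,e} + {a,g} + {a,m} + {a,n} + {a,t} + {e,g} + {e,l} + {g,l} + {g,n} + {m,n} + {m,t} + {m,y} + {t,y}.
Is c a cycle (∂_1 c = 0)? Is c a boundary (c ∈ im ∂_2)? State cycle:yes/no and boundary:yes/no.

cycle:no boundary:no

n_0=8 n_1=26 n_2=16  [Z2]
∂1: piv[ae,ag,al,am,an,at,ay] rk=7  ker:eg,el,em,en,et,ey,gl,gm,gn,gt,lm,ln,ly,mn,mt,my,nt,ny,ty
∂2: piv[ael,aey,aly,amt,egm,ent,eny,ety,gln,gmt,gnt,lmy,lny,mnt] rk=14  ker:ely,nty
∂1c = {a} + {e} + {n} + {t}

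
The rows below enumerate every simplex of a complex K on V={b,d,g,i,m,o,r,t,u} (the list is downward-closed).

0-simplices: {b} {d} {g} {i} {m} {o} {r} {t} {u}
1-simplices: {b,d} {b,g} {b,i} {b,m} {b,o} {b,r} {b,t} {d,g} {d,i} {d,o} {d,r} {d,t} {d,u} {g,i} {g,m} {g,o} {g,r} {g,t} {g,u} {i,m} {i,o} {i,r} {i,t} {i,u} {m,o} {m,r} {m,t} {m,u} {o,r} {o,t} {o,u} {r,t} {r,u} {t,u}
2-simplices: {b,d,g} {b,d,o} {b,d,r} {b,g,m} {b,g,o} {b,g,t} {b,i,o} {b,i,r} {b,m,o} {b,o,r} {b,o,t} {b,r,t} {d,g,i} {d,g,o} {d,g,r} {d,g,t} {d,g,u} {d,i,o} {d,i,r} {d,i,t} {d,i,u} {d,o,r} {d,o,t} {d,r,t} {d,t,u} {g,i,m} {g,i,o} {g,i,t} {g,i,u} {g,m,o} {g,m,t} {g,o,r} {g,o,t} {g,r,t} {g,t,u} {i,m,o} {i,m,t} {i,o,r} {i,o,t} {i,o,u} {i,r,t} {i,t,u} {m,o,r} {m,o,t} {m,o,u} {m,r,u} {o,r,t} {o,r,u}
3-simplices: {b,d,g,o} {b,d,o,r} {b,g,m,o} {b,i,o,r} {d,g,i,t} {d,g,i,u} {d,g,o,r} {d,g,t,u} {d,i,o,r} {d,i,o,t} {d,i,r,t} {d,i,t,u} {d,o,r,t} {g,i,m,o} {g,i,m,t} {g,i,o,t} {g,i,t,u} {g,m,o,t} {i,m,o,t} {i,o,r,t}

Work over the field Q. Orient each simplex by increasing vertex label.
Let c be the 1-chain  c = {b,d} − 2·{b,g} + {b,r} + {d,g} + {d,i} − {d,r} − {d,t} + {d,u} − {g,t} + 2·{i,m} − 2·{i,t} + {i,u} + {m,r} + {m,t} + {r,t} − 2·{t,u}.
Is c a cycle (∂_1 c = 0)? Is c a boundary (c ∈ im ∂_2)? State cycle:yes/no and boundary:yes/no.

n_0=9 n_1=34 n_2=48 n_3=20  [Q]
∂1: piv[bd,bg,bi,bm,bo,br,bt,du] rk=8  ker:dg,di,do,dr,dt,gi,gm,go,gr,gt,gu,im,io,ir,it,iu,mo,mr,mt,mu,or,ot,ou,rt,ru,tu
∂2: piv[bdg,bdo,bdr,bgm,bgo,bgt,bio,bir,bmo,bor,bot,brt,dgi,dgr,dgt,dgu,dio,dit,diu,dtu,gim,gmt,iou,mor,mou,mru] rk=26  ker:dgo,dir,dor,dot,drt,gio,git,giu,gmo,gor,got,grt,gtu,imo,imt,ior,iot,irt,itu,mot,ort,oru
∂3: piv[bdgo,bdor,bgmo,bior,dgit,dgiu,dgor,dgtu,dior,diot,dirt,ditu,dort,gimo,gimt,giot,gmot] rk=17  ker:gitu,imot,iort
∂1c = 0
c vs im∂2: reduces to 0 ⇒ boundary

cycle:yes boundary:yes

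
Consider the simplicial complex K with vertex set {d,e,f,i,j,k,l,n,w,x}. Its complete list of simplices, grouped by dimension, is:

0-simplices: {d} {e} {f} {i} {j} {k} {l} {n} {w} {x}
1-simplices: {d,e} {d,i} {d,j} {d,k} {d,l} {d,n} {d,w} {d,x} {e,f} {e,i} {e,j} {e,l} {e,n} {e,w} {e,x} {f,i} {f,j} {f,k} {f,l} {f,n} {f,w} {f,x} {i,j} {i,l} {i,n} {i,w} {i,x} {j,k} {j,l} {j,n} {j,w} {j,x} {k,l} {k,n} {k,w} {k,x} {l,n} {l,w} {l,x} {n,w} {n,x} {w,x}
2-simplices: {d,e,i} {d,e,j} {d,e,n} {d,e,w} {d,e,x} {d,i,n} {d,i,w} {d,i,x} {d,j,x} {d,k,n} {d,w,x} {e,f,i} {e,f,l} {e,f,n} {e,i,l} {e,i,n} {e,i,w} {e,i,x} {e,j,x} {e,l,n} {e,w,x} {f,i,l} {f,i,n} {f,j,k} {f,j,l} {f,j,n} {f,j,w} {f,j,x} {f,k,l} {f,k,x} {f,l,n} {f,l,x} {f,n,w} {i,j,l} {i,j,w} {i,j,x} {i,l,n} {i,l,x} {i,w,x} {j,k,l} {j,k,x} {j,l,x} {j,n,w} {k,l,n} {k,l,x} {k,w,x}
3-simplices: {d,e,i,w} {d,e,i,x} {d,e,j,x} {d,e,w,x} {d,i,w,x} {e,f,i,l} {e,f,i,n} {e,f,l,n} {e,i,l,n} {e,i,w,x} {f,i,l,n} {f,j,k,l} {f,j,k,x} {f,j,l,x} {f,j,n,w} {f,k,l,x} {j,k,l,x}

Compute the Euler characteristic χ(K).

χ(K)=-3

n_0=10 n_1=42 n_2=46 n_3=17
χ=+10−42+46−17=-3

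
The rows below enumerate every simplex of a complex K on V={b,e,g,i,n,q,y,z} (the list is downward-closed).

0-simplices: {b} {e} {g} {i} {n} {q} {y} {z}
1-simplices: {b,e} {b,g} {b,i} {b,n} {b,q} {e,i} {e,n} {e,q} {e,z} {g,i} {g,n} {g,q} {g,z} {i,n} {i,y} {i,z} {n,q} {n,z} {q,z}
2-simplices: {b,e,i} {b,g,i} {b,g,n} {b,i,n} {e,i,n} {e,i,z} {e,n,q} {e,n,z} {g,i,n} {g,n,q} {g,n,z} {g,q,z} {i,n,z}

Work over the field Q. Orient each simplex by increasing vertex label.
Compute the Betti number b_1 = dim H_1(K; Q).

n_0=8 n_1=19 n_2=13  [Q]
∂1: piv[be,bg,bi,bn,bq,ez,iy] rk=7  ker:ei,en,eq,gi,gn,gq,gz,in,iz,nq,nz,qz
∂2: piv[bei,bgi,bgn,bin,ein,eiz,enq,enz,gnq,gnz,gqz] rk=11  ker:gin,inz
b_1=(19−7)−11=1

b_1=1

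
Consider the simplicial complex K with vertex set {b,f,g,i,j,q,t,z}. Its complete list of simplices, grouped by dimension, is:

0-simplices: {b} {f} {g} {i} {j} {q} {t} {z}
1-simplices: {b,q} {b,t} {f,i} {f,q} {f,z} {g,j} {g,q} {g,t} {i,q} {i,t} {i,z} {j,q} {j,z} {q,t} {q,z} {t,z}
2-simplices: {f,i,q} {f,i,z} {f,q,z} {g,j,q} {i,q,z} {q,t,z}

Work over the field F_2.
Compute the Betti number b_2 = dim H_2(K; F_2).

n_0=8 n_1=16 n_2=6  [Z2]
∂1: piv[bq,bt,fi,fq,fz,gj,gq] rk=7  ker:gt,iq,it,iz,jq,jz,qt,qz,tz
∂2: piv[fiq,fiz,fqz,gjq,qtz] rk=5  ker:iqz
b_2=(6−5)−0=1

b_2=1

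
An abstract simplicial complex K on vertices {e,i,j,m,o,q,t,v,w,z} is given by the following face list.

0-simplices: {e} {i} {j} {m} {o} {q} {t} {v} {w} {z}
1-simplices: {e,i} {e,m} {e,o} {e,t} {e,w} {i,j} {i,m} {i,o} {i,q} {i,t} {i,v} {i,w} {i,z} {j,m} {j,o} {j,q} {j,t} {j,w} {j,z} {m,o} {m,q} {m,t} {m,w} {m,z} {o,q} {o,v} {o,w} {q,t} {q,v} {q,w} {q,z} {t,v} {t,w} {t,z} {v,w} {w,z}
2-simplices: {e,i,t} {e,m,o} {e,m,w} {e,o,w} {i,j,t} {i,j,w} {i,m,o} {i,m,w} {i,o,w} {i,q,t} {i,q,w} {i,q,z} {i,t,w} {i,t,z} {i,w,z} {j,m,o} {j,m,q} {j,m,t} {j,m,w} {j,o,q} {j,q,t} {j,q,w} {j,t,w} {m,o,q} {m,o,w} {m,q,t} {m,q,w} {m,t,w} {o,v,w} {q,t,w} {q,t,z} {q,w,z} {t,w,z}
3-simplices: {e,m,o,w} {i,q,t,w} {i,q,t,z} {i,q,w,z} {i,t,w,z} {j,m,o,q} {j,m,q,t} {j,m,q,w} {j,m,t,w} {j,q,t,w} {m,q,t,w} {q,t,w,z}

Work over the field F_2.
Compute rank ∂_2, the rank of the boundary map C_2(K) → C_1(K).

rank∂_2=21

n_0=10 n_1=36 n_2=33 n_3=12  [Z2]
∂1: piv[ei,em,eo,et,ew,ij,iq,iv,iz] rk=9  ker:im,io,it,iw,jm,jo,jq,jt,jw,jz,mo,mq,mt,mw,mz,oq,ov,ow,qt,qv,qw,qz,tv,tw,tz,vw,wz
∂2: piv[eit,emo,emw,eow,ijt,ijw,imo,imw,iqt,iqw,iqz,itw,itz,iwz,jmo,jmq,jmt,jmw,joq,jqt,ovw] rk=21  ker:iow,jqw,jtw,moq,mow,mqt,mqw,mtw,qtw,qtz,qwz,twz
∂3: piv[emow,iqtw,iqtz,iqwz,itwz,jmoq,jmqt,jmqw,jmtw,jqtw] rk=10  ker:mqtw,qtwz
rk∂_2=21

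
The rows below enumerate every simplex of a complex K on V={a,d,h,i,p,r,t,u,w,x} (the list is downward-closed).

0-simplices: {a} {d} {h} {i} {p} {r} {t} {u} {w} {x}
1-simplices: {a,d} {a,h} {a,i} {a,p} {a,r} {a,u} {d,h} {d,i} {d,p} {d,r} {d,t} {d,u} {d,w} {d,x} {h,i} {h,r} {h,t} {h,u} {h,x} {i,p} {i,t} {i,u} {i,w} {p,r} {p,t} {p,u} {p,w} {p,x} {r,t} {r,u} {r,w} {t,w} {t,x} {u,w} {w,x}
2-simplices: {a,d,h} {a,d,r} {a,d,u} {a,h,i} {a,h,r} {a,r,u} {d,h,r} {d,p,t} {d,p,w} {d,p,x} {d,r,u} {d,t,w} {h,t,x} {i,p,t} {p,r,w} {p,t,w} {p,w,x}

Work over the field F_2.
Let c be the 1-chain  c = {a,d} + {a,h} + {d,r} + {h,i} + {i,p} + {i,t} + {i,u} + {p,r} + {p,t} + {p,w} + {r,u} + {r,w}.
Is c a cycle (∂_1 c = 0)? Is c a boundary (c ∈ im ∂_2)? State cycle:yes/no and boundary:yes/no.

n_0=10 n_1=35 n_2=17  [Z2]
∂1: piv[ad,ah,ai,ap,ar,au,dt,dw,dx] rk=9  ker:dh,di,dp,dr,du,hi,hr,ht,hu,hx,ip,it,iu,iw,pr,pt,pu,pw,px,rt,ru,rw,tw,tx,uw,wx
∂2: piv[adh,adr,adu,ahi,ahr,aru,dpt,dpw,dpx,dtw,htx,ipt,prw,pwx] rk=14  ker:dhr,dru,ptw
∂1c = 0
c vs im∂2: residual ≠ 0 ⇒ not boundary

cycle:yes boundary:no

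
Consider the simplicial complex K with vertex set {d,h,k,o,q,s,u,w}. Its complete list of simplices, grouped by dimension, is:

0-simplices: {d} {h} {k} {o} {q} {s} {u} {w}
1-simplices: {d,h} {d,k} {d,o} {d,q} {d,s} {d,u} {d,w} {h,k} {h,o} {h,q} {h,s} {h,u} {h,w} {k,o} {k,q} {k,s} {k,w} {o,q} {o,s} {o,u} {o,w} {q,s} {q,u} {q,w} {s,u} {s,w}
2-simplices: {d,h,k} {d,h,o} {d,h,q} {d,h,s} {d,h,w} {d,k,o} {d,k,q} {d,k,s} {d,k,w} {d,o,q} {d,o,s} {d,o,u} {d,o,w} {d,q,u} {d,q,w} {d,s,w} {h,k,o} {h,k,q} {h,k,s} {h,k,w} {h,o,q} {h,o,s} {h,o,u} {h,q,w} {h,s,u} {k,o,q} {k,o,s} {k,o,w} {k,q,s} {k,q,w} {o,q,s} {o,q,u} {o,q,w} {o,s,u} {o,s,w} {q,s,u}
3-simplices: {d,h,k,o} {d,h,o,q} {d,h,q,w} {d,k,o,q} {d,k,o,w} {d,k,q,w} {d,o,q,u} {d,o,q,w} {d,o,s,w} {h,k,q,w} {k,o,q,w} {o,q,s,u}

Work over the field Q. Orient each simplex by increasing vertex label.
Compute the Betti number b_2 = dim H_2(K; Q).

n_0=8 n_1=26 n_2=36 n_3=12  [Q]
∂1: piv[dh,dk,do,dq,ds,du,dw] rk=7  ker:hk,ho,hq,hs,hu,hw,ko,kq,ks,kw,oq,os,ou,ow,qs,qu,qw,su,sw
∂2: piv[dhk,dho,dhq,dhs,dhw,dko,dkq,dks,dkw,doq,dos,dou,dow,dqu,dqw,dsw,hou,hsu,kqs] rk=19  ker:hko,hkq,hks,hkw,hoq,hos,hqw,koq,kos,kow,kqw,oqs,oqu,oqw,osu,osw,qsu
∂3: piv[dhko,dhoq,dhqw,dkoq,dkow,dkqw,doqu,doqw,dosw,hkqw,oqsu] rk=11  ker:koqw
b_2=(36−19)−11=6

b_2=6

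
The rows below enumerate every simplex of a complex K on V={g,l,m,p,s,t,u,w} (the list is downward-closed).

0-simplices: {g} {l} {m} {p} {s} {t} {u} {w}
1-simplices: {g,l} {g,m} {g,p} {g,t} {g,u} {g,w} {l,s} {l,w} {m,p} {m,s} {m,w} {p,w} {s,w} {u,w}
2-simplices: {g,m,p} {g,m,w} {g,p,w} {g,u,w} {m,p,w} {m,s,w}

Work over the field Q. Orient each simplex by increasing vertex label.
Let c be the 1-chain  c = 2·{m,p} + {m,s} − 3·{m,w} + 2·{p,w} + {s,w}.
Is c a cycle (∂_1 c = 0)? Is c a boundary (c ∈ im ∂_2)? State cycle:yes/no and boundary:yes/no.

cycle:yes boundary:yes

n_0=8 n_1=14 n_2=6  [Q]
∂1: piv[gl,gm,gp,gt,gu,gw,ls] rk=7  ker:lw,mp,ms,mw,pw,sw,uw
∂2: piv[gmp,gmw,gpw,guw,msw] rk=5  ker:mpw
∂1c = 0
c vs im∂2: reduces to 0 ⇒ boundary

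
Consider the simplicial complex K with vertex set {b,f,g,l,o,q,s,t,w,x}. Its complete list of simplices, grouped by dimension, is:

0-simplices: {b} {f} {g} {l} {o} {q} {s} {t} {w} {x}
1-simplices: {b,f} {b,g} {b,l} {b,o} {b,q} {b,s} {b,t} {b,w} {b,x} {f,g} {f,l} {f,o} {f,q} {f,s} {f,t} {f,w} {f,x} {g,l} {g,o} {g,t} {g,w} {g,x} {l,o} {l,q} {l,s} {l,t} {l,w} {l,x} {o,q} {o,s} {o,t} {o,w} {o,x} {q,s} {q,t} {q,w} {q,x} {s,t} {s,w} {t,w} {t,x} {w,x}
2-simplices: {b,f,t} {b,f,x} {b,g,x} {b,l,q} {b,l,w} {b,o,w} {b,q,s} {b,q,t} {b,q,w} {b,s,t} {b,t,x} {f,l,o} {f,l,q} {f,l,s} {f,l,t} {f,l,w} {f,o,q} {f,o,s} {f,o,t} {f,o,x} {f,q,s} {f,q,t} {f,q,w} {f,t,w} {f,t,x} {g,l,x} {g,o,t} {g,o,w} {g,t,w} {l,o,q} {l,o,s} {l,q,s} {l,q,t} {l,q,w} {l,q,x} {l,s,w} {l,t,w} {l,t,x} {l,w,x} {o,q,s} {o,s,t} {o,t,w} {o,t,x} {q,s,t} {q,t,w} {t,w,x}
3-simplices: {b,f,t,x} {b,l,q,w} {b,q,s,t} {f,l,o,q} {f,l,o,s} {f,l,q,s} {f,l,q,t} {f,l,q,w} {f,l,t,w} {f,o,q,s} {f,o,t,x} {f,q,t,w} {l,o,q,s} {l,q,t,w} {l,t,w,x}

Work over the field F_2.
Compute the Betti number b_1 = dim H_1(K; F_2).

b_1=2

n_0=10 n_1=42 n_2=46 n_3=15  [Z2]
∂1: piv[bf,bg,bl,bo,bq,bs,bt,bw,bx] rk=9  ker:fg,fl,fo,fq,fs,ft,fw,fx,gl,go,gt,gw,gx,lo,lq,ls,lt,lw,lx,oq,os,ot,ow,ox,qs,qt,qw,qx,st,sw,tw,tx,wx
∂2: piv[bft,bfx,bgx,blq,blw,bow,bqs,bqt,bqw,bst,btx,flo,flq,fls,flt,flw,foq,fos,fot,fox,fqs,fqt,ftw,glx,got,gow,gtw,lqx,lsw,ltx,lwx] rk=31  ker:fqw,ftx,loq,los,lqs,lqt,lqw,ltw,oqs,ost,otw,otx,qst,qtw,twx
∂3: piv[bftx,blqw,bqst,floq,flos,flqs,flqt,flqw,fltw,foqs,fotx,fqtw,ltwx] rk=13  ker:loqs,lqtw
b_1=(42−9)−31=2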